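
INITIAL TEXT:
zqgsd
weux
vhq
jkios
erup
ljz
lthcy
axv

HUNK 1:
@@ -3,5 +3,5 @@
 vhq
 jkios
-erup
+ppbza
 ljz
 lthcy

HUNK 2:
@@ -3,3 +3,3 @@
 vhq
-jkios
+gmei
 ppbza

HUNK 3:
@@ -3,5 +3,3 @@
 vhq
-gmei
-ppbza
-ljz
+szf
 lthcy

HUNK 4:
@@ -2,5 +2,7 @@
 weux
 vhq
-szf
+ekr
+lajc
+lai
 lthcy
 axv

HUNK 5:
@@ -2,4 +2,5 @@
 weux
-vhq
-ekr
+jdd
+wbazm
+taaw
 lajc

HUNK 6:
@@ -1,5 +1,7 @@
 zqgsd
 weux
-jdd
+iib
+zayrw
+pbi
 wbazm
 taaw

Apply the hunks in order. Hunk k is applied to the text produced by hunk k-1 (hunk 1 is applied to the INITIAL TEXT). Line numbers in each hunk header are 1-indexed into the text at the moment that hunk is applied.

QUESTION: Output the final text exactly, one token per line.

Hunk 1: at line 3 remove [erup] add [ppbza] -> 8 lines: zqgsd weux vhq jkios ppbza ljz lthcy axv
Hunk 2: at line 3 remove [jkios] add [gmei] -> 8 lines: zqgsd weux vhq gmei ppbza ljz lthcy axv
Hunk 3: at line 3 remove [gmei,ppbza,ljz] add [szf] -> 6 lines: zqgsd weux vhq szf lthcy axv
Hunk 4: at line 2 remove [szf] add [ekr,lajc,lai] -> 8 lines: zqgsd weux vhq ekr lajc lai lthcy axv
Hunk 5: at line 2 remove [vhq,ekr] add [jdd,wbazm,taaw] -> 9 lines: zqgsd weux jdd wbazm taaw lajc lai lthcy axv
Hunk 6: at line 1 remove [jdd] add [iib,zayrw,pbi] -> 11 lines: zqgsd weux iib zayrw pbi wbazm taaw lajc lai lthcy axv

Answer: zqgsd
weux
iib
zayrw
pbi
wbazm
taaw
lajc
lai
lthcy
axv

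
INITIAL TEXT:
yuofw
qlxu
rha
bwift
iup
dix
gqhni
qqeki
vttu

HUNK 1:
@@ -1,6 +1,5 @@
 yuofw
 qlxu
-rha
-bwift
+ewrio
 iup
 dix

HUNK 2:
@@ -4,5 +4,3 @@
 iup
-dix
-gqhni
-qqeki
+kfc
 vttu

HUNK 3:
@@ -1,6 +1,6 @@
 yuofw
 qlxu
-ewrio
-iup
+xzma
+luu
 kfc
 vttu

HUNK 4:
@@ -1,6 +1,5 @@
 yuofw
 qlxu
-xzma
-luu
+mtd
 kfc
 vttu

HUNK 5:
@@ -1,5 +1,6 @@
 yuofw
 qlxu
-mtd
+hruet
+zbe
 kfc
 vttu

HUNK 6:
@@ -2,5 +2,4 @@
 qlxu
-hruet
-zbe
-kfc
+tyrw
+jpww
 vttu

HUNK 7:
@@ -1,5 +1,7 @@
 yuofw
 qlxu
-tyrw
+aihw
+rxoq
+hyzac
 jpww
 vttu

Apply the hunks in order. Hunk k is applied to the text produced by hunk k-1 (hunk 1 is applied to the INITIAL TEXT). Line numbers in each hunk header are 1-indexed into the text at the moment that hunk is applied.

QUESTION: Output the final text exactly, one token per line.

Answer: yuofw
qlxu
aihw
rxoq
hyzac
jpww
vttu

Derivation:
Hunk 1: at line 1 remove [rha,bwift] add [ewrio] -> 8 lines: yuofw qlxu ewrio iup dix gqhni qqeki vttu
Hunk 2: at line 4 remove [dix,gqhni,qqeki] add [kfc] -> 6 lines: yuofw qlxu ewrio iup kfc vttu
Hunk 3: at line 1 remove [ewrio,iup] add [xzma,luu] -> 6 lines: yuofw qlxu xzma luu kfc vttu
Hunk 4: at line 1 remove [xzma,luu] add [mtd] -> 5 lines: yuofw qlxu mtd kfc vttu
Hunk 5: at line 1 remove [mtd] add [hruet,zbe] -> 6 lines: yuofw qlxu hruet zbe kfc vttu
Hunk 6: at line 2 remove [hruet,zbe,kfc] add [tyrw,jpww] -> 5 lines: yuofw qlxu tyrw jpww vttu
Hunk 7: at line 1 remove [tyrw] add [aihw,rxoq,hyzac] -> 7 lines: yuofw qlxu aihw rxoq hyzac jpww vttu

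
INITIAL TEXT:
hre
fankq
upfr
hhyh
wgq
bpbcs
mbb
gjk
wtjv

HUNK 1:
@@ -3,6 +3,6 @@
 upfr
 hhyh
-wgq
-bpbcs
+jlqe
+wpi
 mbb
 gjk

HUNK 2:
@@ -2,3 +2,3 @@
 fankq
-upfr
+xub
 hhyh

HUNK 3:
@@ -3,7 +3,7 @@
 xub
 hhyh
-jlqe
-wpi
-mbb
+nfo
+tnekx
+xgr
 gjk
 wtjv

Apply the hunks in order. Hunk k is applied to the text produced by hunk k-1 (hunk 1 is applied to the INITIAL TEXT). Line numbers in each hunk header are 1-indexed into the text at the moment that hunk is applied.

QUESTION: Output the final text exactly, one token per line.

Answer: hre
fankq
xub
hhyh
nfo
tnekx
xgr
gjk
wtjv

Derivation:
Hunk 1: at line 3 remove [wgq,bpbcs] add [jlqe,wpi] -> 9 lines: hre fankq upfr hhyh jlqe wpi mbb gjk wtjv
Hunk 2: at line 2 remove [upfr] add [xub] -> 9 lines: hre fankq xub hhyh jlqe wpi mbb gjk wtjv
Hunk 3: at line 3 remove [jlqe,wpi,mbb] add [nfo,tnekx,xgr] -> 9 lines: hre fankq xub hhyh nfo tnekx xgr gjk wtjv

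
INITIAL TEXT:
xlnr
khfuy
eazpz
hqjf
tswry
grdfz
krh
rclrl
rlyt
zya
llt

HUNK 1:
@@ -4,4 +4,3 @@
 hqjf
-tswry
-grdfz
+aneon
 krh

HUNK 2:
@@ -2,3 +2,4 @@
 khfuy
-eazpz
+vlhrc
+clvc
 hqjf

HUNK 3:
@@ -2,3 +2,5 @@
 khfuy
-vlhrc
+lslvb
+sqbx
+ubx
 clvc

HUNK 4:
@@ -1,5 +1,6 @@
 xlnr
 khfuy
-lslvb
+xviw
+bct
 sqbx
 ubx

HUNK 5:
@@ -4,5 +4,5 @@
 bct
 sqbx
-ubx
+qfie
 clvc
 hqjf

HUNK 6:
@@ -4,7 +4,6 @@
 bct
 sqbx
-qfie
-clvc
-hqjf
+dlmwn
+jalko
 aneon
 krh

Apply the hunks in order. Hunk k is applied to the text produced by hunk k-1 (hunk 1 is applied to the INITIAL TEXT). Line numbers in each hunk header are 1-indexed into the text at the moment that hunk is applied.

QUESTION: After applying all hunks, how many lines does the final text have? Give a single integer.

Hunk 1: at line 4 remove [tswry,grdfz] add [aneon] -> 10 lines: xlnr khfuy eazpz hqjf aneon krh rclrl rlyt zya llt
Hunk 2: at line 2 remove [eazpz] add [vlhrc,clvc] -> 11 lines: xlnr khfuy vlhrc clvc hqjf aneon krh rclrl rlyt zya llt
Hunk 3: at line 2 remove [vlhrc] add [lslvb,sqbx,ubx] -> 13 lines: xlnr khfuy lslvb sqbx ubx clvc hqjf aneon krh rclrl rlyt zya llt
Hunk 4: at line 1 remove [lslvb] add [xviw,bct] -> 14 lines: xlnr khfuy xviw bct sqbx ubx clvc hqjf aneon krh rclrl rlyt zya llt
Hunk 5: at line 4 remove [ubx] add [qfie] -> 14 lines: xlnr khfuy xviw bct sqbx qfie clvc hqjf aneon krh rclrl rlyt zya llt
Hunk 6: at line 4 remove [qfie,clvc,hqjf] add [dlmwn,jalko] -> 13 lines: xlnr khfuy xviw bct sqbx dlmwn jalko aneon krh rclrl rlyt zya llt
Final line count: 13

Answer: 13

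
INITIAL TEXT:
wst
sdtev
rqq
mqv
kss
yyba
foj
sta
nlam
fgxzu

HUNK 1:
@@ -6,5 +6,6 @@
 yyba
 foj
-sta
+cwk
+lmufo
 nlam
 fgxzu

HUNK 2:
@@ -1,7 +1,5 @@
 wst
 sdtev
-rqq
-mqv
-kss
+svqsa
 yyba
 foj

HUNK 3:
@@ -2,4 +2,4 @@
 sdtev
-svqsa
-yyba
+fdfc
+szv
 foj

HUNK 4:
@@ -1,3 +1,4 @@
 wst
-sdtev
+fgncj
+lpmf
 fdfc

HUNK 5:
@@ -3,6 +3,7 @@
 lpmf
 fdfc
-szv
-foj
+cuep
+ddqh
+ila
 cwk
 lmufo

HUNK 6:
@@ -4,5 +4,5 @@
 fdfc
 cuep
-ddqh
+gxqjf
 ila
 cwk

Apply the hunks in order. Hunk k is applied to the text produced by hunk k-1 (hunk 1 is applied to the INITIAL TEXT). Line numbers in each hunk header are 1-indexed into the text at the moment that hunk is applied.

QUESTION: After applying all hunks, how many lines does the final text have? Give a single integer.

Answer: 11

Derivation:
Hunk 1: at line 6 remove [sta] add [cwk,lmufo] -> 11 lines: wst sdtev rqq mqv kss yyba foj cwk lmufo nlam fgxzu
Hunk 2: at line 1 remove [rqq,mqv,kss] add [svqsa] -> 9 lines: wst sdtev svqsa yyba foj cwk lmufo nlam fgxzu
Hunk 3: at line 2 remove [svqsa,yyba] add [fdfc,szv] -> 9 lines: wst sdtev fdfc szv foj cwk lmufo nlam fgxzu
Hunk 4: at line 1 remove [sdtev] add [fgncj,lpmf] -> 10 lines: wst fgncj lpmf fdfc szv foj cwk lmufo nlam fgxzu
Hunk 5: at line 3 remove [szv,foj] add [cuep,ddqh,ila] -> 11 lines: wst fgncj lpmf fdfc cuep ddqh ila cwk lmufo nlam fgxzu
Hunk 6: at line 4 remove [ddqh] add [gxqjf] -> 11 lines: wst fgncj lpmf fdfc cuep gxqjf ila cwk lmufo nlam fgxzu
Final line count: 11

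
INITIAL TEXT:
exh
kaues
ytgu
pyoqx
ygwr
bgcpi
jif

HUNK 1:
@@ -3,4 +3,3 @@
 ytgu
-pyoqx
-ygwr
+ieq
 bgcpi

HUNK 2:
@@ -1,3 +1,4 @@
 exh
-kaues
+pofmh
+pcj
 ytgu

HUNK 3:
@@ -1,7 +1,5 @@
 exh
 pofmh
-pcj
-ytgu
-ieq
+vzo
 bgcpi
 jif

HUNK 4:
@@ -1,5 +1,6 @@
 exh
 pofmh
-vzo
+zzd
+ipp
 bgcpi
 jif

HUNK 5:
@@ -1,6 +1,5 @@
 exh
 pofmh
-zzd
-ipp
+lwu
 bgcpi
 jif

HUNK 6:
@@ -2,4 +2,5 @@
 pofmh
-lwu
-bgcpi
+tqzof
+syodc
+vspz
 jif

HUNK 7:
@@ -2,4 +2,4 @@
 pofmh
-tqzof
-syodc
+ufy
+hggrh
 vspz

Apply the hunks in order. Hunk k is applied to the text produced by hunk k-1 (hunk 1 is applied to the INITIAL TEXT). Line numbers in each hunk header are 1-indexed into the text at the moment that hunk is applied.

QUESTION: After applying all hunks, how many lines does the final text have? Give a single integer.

Answer: 6

Derivation:
Hunk 1: at line 3 remove [pyoqx,ygwr] add [ieq] -> 6 lines: exh kaues ytgu ieq bgcpi jif
Hunk 2: at line 1 remove [kaues] add [pofmh,pcj] -> 7 lines: exh pofmh pcj ytgu ieq bgcpi jif
Hunk 3: at line 1 remove [pcj,ytgu,ieq] add [vzo] -> 5 lines: exh pofmh vzo bgcpi jif
Hunk 4: at line 1 remove [vzo] add [zzd,ipp] -> 6 lines: exh pofmh zzd ipp bgcpi jif
Hunk 5: at line 1 remove [zzd,ipp] add [lwu] -> 5 lines: exh pofmh lwu bgcpi jif
Hunk 6: at line 2 remove [lwu,bgcpi] add [tqzof,syodc,vspz] -> 6 lines: exh pofmh tqzof syodc vspz jif
Hunk 7: at line 2 remove [tqzof,syodc] add [ufy,hggrh] -> 6 lines: exh pofmh ufy hggrh vspz jif
Final line count: 6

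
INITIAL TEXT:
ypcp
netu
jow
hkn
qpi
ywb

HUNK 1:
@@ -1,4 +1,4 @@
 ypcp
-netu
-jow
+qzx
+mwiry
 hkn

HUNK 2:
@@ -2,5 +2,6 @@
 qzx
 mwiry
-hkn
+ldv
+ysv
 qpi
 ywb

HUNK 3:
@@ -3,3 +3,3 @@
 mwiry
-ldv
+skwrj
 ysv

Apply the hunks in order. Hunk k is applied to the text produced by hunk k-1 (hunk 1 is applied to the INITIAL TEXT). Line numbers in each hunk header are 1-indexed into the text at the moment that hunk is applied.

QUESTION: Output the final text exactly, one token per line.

Answer: ypcp
qzx
mwiry
skwrj
ysv
qpi
ywb

Derivation:
Hunk 1: at line 1 remove [netu,jow] add [qzx,mwiry] -> 6 lines: ypcp qzx mwiry hkn qpi ywb
Hunk 2: at line 2 remove [hkn] add [ldv,ysv] -> 7 lines: ypcp qzx mwiry ldv ysv qpi ywb
Hunk 3: at line 3 remove [ldv] add [skwrj] -> 7 lines: ypcp qzx mwiry skwrj ysv qpi ywb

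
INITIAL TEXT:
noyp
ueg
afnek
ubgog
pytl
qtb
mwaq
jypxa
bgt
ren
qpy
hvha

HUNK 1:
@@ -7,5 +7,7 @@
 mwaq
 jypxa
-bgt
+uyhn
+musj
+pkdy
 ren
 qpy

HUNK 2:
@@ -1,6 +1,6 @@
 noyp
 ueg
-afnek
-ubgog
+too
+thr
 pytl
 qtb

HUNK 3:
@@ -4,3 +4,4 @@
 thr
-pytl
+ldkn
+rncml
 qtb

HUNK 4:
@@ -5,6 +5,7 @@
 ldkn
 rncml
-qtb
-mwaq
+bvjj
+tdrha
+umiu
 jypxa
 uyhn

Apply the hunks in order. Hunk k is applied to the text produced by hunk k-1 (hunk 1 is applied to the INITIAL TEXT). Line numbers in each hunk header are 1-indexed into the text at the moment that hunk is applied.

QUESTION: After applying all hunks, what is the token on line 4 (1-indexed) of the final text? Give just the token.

Hunk 1: at line 7 remove [bgt] add [uyhn,musj,pkdy] -> 14 lines: noyp ueg afnek ubgog pytl qtb mwaq jypxa uyhn musj pkdy ren qpy hvha
Hunk 2: at line 1 remove [afnek,ubgog] add [too,thr] -> 14 lines: noyp ueg too thr pytl qtb mwaq jypxa uyhn musj pkdy ren qpy hvha
Hunk 3: at line 4 remove [pytl] add [ldkn,rncml] -> 15 lines: noyp ueg too thr ldkn rncml qtb mwaq jypxa uyhn musj pkdy ren qpy hvha
Hunk 4: at line 5 remove [qtb,mwaq] add [bvjj,tdrha,umiu] -> 16 lines: noyp ueg too thr ldkn rncml bvjj tdrha umiu jypxa uyhn musj pkdy ren qpy hvha
Final line 4: thr

Answer: thr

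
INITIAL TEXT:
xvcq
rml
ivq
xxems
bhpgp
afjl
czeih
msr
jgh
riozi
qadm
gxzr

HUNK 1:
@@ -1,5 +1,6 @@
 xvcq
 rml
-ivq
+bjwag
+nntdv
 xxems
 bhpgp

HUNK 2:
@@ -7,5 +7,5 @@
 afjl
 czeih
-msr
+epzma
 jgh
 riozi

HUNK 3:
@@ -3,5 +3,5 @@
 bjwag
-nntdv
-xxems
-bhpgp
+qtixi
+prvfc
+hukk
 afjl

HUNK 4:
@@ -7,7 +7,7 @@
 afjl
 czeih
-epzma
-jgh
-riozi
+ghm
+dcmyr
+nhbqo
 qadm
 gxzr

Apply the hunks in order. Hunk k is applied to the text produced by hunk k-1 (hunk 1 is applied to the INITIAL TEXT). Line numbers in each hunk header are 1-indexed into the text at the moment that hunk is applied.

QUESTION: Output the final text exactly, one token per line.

Hunk 1: at line 1 remove [ivq] add [bjwag,nntdv] -> 13 lines: xvcq rml bjwag nntdv xxems bhpgp afjl czeih msr jgh riozi qadm gxzr
Hunk 2: at line 7 remove [msr] add [epzma] -> 13 lines: xvcq rml bjwag nntdv xxems bhpgp afjl czeih epzma jgh riozi qadm gxzr
Hunk 3: at line 3 remove [nntdv,xxems,bhpgp] add [qtixi,prvfc,hukk] -> 13 lines: xvcq rml bjwag qtixi prvfc hukk afjl czeih epzma jgh riozi qadm gxzr
Hunk 4: at line 7 remove [epzma,jgh,riozi] add [ghm,dcmyr,nhbqo] -> 13 lines: xvcq rml bjwag qtixi prvfc hukk afjl czeih ghm dcmyr nhbqo qadm gxzr

Answer: xvcq
rml
bjwag
qtixi
prvfc
hukk
afjl
czeih
ghm
dcmyr
nhbqo
qadm
gxzr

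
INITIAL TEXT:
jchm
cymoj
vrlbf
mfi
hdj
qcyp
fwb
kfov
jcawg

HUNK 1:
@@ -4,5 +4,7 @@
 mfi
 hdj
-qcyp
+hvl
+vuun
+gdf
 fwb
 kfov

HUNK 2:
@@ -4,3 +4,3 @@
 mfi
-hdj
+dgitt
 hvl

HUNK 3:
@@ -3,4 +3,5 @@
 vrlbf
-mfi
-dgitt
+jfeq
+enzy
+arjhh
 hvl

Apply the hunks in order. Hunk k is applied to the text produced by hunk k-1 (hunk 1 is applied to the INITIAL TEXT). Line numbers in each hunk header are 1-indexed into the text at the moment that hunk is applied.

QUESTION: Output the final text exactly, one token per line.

Hunk 1: at line 4 remove [qcyp] add [hvl,vuun,gdf] -> 11 lines: jchm cymoj vrlbf mfi hdj hvl vuun gdf fwb kfov jcawg
Hunk 2: at line 4 remove [hdj] add [dgitt] -> 11 lines: jchm cymoj vrlbf mfi dgitt hvl vuun gdf fwb kfov jcawg
Hunk 3: at line 3 remove [mfi,dgitt] add [jfeq,enzy,arjhh] -> 12 lines: jchm cymoj vrlbf jfeq enzy arjhh hvl vuun gdf fwb kfov jcawg

Answer: jchm
cymoj
vrlbf
jfeq
enzy
arjhh
hvl
vuun
gdf
fwb
kfov
jcawg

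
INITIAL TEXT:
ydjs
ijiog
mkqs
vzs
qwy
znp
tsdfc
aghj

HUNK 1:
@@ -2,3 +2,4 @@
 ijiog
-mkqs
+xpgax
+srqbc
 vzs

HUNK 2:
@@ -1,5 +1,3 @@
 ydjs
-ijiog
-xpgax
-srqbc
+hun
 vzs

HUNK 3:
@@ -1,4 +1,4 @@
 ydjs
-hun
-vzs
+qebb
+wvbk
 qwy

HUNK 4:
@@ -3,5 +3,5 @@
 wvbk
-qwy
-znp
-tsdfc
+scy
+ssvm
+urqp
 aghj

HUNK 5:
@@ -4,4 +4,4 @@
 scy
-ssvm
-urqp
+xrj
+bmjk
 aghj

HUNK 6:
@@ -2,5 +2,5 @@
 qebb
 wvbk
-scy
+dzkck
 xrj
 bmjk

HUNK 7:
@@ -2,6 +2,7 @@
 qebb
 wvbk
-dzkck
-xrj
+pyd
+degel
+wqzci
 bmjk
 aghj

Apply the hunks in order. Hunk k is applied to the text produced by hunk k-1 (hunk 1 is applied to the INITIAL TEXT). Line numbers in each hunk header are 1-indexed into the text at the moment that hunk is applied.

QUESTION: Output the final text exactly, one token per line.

Hunk 1: at line 2 remove [mkqs] add [xpgax,srqbc] -> 9 lines: ydjs ijiog xpgax srqbc vzs qwy znp tsdfc aghj
Hunk 2: at line 1 remove [ijiog,xpgax,srqbc] add [hun] -> 7 lines: ydjs hun vzs qwy znp tsdfc aghj
Hunk 3: at line 1 remove [hun,vzs] add [qebb,wvbk] -> 7 lines: ydjs qebb wvbk qwy znp tsdfc aghj
Hunk 4: at line 3 remove [qwy,znp,tsdfc] add [scy,ssvm,urqp] -> 7 lines: ydjs qebb wvbk scy ssvm urqp aghj
Hunk 5: at line 4 remove [ssvm,urqp] add [xrj,bmjk] -> 7 lines: ydjs qebb wvbk scy xrj bmjk aghj
Hunk 6: at line 2 remove [scy] add [dzkck] -> 7 lines: ydjs qebb wvbk dzkck xrj bmjk aghj
Hunk 7: at line 2 remove [dzkck,xrj] add [pyd,degel,wqzci] -> 8 lines: ydjs qebb wvbk pyd degel wqzci bmjk aghj

Answer: ydjs
qebb
wvbk
pyd
degel
wqzci
bmjk
aghj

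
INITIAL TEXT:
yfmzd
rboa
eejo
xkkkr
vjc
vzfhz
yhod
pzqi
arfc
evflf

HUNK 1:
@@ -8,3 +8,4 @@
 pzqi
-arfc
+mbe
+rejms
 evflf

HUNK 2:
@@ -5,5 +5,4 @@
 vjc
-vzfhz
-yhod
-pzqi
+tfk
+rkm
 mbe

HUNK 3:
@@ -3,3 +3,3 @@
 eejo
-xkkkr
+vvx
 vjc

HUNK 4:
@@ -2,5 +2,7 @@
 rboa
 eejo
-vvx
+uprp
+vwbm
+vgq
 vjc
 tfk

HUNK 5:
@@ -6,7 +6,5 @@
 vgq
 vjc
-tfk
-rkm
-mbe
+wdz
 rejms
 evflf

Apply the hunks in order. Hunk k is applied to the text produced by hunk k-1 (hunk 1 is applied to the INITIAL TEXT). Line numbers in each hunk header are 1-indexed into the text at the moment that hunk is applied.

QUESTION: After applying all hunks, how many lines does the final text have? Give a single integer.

Answer: 10

Derivation:
Hunk 1: at line 8 remove [arfc] add [mbe,rejms] -> 11 lines: yfmzd rboa eejo xkkkr vjc vzfhz yhod pzqi mbe rejms evflf
Hunk 2: at line 5 remove [vzfhz,yhod,pzqi] add [tfk,rkm] -> 10 lines: yfmzd rboa eejo xkkkr vjc tfk rkm mbe rejms evflf
Hunk 3: at line 3 remove [xkkkr] add [vvx] -> 10 lines: yfmzd rboa eejo vvx vjc tfk rkm mbe rejms evflf
Hunk 4: at line 2 remove [vvx] add [uprp,vwbm,vgq] -> 12 lines: yfmzd rboa eejo uprp vwbm vgq vjc tfk rkm mbe rejms evflf
Hunk 5: at line 6 remove [tfk,rkm,mbe] add [wdz] -> 10 lines: yfmzd rboa eejo uprp vwbm vgq vjc wdz rejms evflf
Final line count: 10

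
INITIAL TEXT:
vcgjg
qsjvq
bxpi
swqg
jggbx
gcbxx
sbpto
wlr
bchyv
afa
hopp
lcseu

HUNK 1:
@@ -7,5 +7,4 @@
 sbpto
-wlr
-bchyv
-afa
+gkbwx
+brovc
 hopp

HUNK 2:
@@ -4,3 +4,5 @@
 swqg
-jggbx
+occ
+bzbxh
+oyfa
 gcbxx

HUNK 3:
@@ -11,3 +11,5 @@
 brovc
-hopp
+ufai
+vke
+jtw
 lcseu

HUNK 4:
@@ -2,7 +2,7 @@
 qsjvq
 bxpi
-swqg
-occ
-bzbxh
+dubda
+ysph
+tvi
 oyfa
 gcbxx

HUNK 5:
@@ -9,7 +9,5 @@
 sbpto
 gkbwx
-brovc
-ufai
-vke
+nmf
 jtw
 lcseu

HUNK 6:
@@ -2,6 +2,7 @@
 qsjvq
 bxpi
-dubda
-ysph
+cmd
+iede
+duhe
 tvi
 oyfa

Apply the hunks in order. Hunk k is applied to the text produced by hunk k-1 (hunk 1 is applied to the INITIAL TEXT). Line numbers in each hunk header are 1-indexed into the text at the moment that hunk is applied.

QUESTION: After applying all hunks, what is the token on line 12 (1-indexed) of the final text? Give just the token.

Answer: nmf

Derivation:
Hunk 1: at line 7 remove [wlr,bchyv,afa] add [gkbwx,brovc] -> 11 lines: vcgjg qsjvq bxpi swqg jggbx gcbxx sbpto gkbwx brovc hopp lcseu
Hunk 2: at line 4 remove [jggbx] add [occ,bzbxh,oyfa] -> 13 lines: vcgjg qsjvq bxpi swqg occ bzbxh oyfa gcbxx sbpto gkbwx brovc hopp lcseu
Hunk 3: at line 11 remove [hopp] add [ufai,vke,jtw] -> 15 lines: vcgjg qsjvq bxpi swqg occ bzbxh oyfa gcbxx sbpto gkbwx brovc ufai vke jtw lcseu
Hunk 4: at line 2 remove [swqg,occ,bzbxh] add [dubda,ysph,tvi] -> 15 lines: vcgjg qsjvq bxpi dubda ysph tvi oyfa gcbxx sbpto gkbwx brovc ufai vke jtw lcseu
Hunk 5: at line 9 remove [brovc,ufai,vke] add [nmf] -> 13 lines: vcgjg qsjvq bxpi dubda ysph tvi oyfa gcbxx sbpto gkbwx nmf jtw lcseu
Hunk 6: at line 2 remove [dubda,ysph] add [cmd,iede,duhe] -> 14 lines: vcgjg qsjvq bxpi cmd iede duhe tvi oyfa gcbxx sbpto gkbwx nmf jtw lcseu
Final line 12: nmf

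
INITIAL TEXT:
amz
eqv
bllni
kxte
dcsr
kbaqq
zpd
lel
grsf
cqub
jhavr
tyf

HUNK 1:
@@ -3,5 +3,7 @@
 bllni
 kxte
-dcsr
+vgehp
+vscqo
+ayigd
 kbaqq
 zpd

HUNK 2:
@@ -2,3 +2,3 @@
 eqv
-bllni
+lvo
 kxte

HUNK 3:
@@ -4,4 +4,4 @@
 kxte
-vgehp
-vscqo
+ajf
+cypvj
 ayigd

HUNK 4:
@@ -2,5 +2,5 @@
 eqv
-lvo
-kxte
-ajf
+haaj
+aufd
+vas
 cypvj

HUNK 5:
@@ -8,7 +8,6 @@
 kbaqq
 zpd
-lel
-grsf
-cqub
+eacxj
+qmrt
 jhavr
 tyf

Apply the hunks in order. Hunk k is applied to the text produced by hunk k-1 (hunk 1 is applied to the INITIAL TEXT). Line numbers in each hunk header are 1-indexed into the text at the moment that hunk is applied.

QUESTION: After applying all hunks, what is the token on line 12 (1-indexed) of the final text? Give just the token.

Hunk 1: at line 3 remove [dcsr] add [vgehp,vscqo,ayigd] -> 14 lines: amz eqv bllni kxte vgehp vscqo ayigd kbaqq zpd lel grsf cqub jhavr tyf
Hunk 2: at line 2 remove [bllni] add [lvo] -> 14 lines: amz eqv lvo kxte vgehp vscqo ayigd kbaqq zpd lel grsf cqub jhavr tyf
Hunk 3: at line 4 remove [vgehp,vscqo] add [ajf,cypvj] -> 14 lines: amz eqv lvo kxte ajf cypvj ayigd kbaqq zpd lel grsf cqub jhavr tyf
Hunk 4: at line 2 remove [lvo,kxte,ajf] add [haaj,aufd,vas] -> 14 lines: amz eqv haaj aufd vas cypvj ayigd kbaqq zpd lel grsf cqub jhavr tyf
Hunk 5: at line 8 remove [lel,grsf,cqub] add [eacxj,qmrt] -> 13 lines: amz eqv haaj aufd vas cypvj ayigd kbaqq zpd eacxj qmrt jhavr tyf
Final line 12: jhavr

Answer: jhavr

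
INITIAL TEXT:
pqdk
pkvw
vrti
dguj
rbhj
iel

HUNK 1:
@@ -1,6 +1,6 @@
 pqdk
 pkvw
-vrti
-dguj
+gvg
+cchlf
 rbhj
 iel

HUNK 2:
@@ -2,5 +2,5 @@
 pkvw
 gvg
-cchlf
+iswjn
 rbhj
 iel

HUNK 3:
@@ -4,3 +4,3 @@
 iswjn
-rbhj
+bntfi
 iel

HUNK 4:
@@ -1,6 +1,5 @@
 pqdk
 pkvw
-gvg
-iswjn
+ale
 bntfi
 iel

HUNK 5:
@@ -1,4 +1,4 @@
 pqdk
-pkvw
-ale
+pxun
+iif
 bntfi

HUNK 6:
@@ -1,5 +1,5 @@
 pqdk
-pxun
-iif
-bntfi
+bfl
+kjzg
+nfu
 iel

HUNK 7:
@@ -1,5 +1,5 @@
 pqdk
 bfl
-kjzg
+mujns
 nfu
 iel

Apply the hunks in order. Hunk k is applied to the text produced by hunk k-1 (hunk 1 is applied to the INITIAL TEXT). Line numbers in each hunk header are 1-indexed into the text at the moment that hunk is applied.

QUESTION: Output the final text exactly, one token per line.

Answer: pqdk
bfl
mujns
nfu
iel

Derivation:
Hunk 1: at line 1 remove [vrti,dguj] add [gvg,cchlf] -> 6 lines: pqdk pkvw gvg cchlf rbhj iel
Hunk 2: at line 2 remove [cchlf] add [iswjn] -> 6 lines: pqdk pkvw gvg iswjn rbhj iel
Hunk 3: at line 4 remove [rbhj] add [bntfi] -> 6 lines: pqdk pkvw gvg iswjn bntfi iel
Hunk 4: at line 1 remove [gvg,iswjn] add [ale] -> 5 lines: pqdk pkvw ale bntfi iel
Hunk 5: at line 1 remove [pkvw,ale] add [pxun,iif] -> 5 lines: pqdk pxun iif bntfi iel
Hunk 6: at line 1 remove [pxun,iif,bntfi] add [bfl,kjzg,nfu] -> 5 lines: pqdk bfl kjzg nfu iel
Hunk 7: at line 1 remove [kjzg] add [mujns] -> 5 lines: pqdk bfl mujns nfu iel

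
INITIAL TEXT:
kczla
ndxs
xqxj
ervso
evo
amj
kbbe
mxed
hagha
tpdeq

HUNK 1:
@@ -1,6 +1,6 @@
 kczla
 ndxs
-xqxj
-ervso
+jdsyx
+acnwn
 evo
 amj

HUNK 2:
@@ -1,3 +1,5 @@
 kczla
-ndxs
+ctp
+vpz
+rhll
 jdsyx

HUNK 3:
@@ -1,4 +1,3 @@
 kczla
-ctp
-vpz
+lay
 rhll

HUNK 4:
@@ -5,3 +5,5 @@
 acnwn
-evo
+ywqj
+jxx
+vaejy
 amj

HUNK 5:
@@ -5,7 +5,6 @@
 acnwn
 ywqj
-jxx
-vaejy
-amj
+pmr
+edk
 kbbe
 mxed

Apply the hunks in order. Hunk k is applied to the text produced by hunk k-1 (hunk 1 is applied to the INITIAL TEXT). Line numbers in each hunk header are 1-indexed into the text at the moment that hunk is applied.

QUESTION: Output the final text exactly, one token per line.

Answer: kczla
lay
rhll
jdsyx
acnwn
ywqj
pmr
edk
kbbe
mxed
hagha
tpdeq

Derivation:
Hunk 1: at line 1 remove [xqxj,ervso] add [jdsyx,acnwn] -> 10 lines: kczla ndxs jdsyx acnwn evo amj kbbe mxed hagha tpdeq
Hunk 2: at line 1 remove [ndxs] add [ctp,vpz,rhll] -> 12 lines: kczla ctp vpz rhll jdsyx acnwn evo amj kbbe mxed hagha tpdeq
Hunk 3: at line 1 remove [ctp,vpz] add [lay] -> 11 lines: kczla lay rhll jdsyx acnwn evo amj kbbe mxed hagha tpdeq
Hunk 4: at line 5 remove [evo] add [ywqj,jxx,vaejy] -> 13 lines: kczla lay rhll jdsyx acnwn ywqj jxx vaejy amj kbbe mxed hagha tpdeq
Hunk 5: at line 5 remove [jxx,vaejy,amj] add [pmr,edk] -> 12 lines: kczla lay rhll jdsyx acnwn ywqj pmr edk kbbe mxed hagha tpdeq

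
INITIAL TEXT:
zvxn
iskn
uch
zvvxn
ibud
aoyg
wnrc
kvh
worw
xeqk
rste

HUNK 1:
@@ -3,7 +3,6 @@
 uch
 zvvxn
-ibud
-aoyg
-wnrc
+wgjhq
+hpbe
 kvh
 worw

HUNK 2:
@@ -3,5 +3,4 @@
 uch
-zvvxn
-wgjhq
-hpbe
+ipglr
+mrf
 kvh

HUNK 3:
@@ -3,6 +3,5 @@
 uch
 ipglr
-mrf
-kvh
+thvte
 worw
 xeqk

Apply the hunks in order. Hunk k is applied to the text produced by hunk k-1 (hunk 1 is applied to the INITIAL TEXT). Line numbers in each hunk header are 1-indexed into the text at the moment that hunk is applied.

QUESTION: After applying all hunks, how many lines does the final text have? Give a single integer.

Hunk 1: at line 3 remove [ibud,aoyg,wnrc] add [wgjhq,hpbe] -> 10 lines: zvxn iskn uch zvvxn wgjhq hpbe kvh worw xeqk rste
Hunk 2: at line 3 remove [zvvxn,wgjhq,hpbe] add [ipglr,mrf] -> 9 lines: zvxn iskn uch ipglr mrf kvh worw xeqk rste
Hunk 3: at line 3 remove [mrf,kvh] add [thvte] -> 8 lines: zvxn iskn uch ipglr thvte worw xeqk rste
Final line count: 8

Answer: 8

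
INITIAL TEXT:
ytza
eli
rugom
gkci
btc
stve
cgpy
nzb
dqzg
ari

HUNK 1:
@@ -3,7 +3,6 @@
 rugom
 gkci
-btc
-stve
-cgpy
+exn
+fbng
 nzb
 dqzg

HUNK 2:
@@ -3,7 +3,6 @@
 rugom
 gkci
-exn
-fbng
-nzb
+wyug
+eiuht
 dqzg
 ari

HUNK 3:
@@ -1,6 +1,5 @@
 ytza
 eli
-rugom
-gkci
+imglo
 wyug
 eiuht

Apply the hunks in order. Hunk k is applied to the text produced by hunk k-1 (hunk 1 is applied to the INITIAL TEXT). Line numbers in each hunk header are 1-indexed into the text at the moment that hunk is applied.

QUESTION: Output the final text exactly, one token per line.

Hunk 1: at line 3 remove [btc,stve,cgpy] add [exn,fbng] -> 9 lines: ytza eli rugom gkci exn fbng nzb dqzg ari
Hunk 2: at line 3 remove [exn,fbng,nzb] add [wyug,eiuht] -> 8 lines: ytza eli rugom gkci wyug eiuht dqzg ari
Hunk 3: at line 1 remove [rugom,gkci] add [imglo] -> 7 lines: ytza eli imglo wyug eiuht dqzg ari

Answer: ytza
eli
imglo
wyug
eiuht
dqzg
ari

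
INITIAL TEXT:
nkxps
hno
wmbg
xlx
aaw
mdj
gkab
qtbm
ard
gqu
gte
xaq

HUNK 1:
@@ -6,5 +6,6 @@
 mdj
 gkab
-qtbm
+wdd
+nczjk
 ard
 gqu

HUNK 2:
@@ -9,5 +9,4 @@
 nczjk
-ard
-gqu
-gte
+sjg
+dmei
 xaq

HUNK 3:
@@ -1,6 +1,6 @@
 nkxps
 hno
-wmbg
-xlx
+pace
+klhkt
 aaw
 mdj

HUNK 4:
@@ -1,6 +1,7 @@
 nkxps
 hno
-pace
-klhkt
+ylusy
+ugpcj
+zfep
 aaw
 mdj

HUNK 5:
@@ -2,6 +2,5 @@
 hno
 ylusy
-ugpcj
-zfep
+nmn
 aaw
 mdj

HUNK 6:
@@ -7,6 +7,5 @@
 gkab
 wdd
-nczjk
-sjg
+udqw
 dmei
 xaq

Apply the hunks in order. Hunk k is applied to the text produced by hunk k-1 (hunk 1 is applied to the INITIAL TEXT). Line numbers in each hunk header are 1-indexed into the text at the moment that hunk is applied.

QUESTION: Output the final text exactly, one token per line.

Answer: nkxps
hno
ylusy
nmn
aaw
mdj
gkab
wdd
udqw
dmei
xaq

Derivation:
Hunk 1: at line 6 remove [qtbm] add [wdd,nczjk] -> 13 lines: nkxps hno wmbg xlx aaw mdj gkab wdd nczjk ard gqu gte xaq
Hunk 2: at line 9 remove [ard,gqu,gte] add [sjg,dmei] -> 12 lines: nkxps hno wmbg xlx aaw mdj gkab wdd nczjk sjg dmei xaq
Hunk 3: at line 1 remove [wmbg,xlx] add [pace,klhkt] -> 12 lines: nkxps hno pace klhkt aaw mdj gkab wdd nczjk sjg dmei xaq
Hunk 4: at line 1 remove [pace,klhkt] add [ylusy,ugpcj,zfep] -> 13 lines: nkxps hno ylusy ugpcj zfep aaw mdj gkab wdd nczjk sjg dmei xaq
Hunk 5: at line 2 remove [ugpcj,zfep] add [nmn] -> 12 lines: nkxps hno ylusy nmn aaw mdj gkab wdd nczjk sjg dmei xaq
Hunk 6: at line 7 remove [nczjk,sjg] add [udqw] -> 11 lines: nkxps hno ylusy nmn aaw mdj gkab wdd udqw dmei xaq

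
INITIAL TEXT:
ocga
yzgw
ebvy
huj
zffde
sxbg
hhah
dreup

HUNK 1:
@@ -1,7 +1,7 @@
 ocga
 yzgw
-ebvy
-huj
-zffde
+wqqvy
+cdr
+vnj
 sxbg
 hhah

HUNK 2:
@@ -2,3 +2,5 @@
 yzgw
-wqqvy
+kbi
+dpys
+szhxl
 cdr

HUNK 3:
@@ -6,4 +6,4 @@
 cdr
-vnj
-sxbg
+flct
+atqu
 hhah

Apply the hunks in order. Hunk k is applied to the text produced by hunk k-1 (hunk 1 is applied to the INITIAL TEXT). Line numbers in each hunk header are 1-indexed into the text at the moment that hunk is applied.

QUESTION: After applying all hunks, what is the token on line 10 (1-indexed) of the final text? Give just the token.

Hunk 1: at line 1 remove [ebvy,huj,zffde] add [wqqvy,cdr,vnj] -> 8 lines: ocga yzgw wqqvy cdr vnj sxbg hhah dreup
Hunk 2: at line 2 remove [wqqvy] add [kbi,dpys,szhxl] -> 10 lines: ocga yzgw kbi dpys szhxl cdr vnj sxbg hhah dreup
Hunk 3: at line 6 remove [vnj,sxbg] add [flct,atqu] -> 10 lines: ocga yzgw kbi dpys szhxl cdr flct atqu hhah dreup
Final line 10: dreup

Answer: dreup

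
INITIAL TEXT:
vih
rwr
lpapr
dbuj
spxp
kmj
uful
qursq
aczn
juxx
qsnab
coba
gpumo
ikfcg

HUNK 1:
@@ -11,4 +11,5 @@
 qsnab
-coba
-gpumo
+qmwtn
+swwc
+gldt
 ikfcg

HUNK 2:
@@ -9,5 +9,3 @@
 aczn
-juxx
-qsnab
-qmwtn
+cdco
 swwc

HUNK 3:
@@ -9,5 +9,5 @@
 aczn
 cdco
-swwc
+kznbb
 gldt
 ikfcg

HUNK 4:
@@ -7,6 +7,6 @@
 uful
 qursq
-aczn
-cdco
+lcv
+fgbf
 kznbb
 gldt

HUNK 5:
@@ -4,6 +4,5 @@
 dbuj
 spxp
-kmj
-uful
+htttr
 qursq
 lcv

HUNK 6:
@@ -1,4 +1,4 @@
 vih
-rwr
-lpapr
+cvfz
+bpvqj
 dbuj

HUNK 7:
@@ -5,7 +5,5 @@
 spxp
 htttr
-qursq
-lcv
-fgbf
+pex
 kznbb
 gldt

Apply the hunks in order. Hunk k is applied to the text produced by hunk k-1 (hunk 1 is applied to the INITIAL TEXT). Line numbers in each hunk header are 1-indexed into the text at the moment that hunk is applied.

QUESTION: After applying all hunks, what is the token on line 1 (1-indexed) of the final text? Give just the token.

Answer: vih

Derivation:
Hunk 1: at line 11 remove [coba,gpumo] add [qmwtn,swwc,gldt] -> 15 lines: vih rwr lpapr dbuj spxp kmj uful qursq aczn juxx qsnab qmwtn swwc gldt ikfcg
Hunk 2: at line 9 remove [juxx,qsnab,qmwtn] add [cdco] -> 13 lines: vih rwr lpapr dbuj spxp kmj uful qursq aczn cdco swwc gldt ikfcg
Hunk 3: at line 9 remove [swwc] add [kznbb] -> 13 lines: vih rwr lpapr dbuj spxp kmj uful qursq aczn cdco kznbb gldt ikfcg
Hunk 4: at line 7 remove [aczn,cdco] add [lcv,fgbf] -> 13 lines: vih rwr lpapr dbuj spxp kmj uful qursq lcv fgbf kznbb gldt ikfcg
Hunk 5: at line 4 remove [kmj,uful] add [htttr] -> 12 lines: vih rwr lpapr dbuj spxp htttr qursq lcv fgbf kznbb gldt ikfcg
Hunk 6: at line 1 remove [rwr,lpapr] add [cvfz,bpvqj] -> 12 lines: vih cvfz bpvqj dbuj spxp htttr qursq lcv fgbf kznbb gldt ikfcg
Hunk 7: at line 5 remove [qursq,lcv,fgbf] add [pex] -> 10 lines: vih cvfz bpvqj dbuj spxp htttr pex kznbb gldt ikfcg
Final line 1: vih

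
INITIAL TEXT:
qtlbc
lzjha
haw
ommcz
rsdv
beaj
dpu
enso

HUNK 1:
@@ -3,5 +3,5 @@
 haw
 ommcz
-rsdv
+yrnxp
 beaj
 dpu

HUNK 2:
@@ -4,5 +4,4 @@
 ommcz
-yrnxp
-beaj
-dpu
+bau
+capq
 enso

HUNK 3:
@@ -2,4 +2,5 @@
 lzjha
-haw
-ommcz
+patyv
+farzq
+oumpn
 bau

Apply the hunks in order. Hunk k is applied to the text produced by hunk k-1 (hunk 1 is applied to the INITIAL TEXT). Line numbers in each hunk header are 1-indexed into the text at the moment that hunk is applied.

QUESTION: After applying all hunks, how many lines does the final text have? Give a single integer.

Answer: 8

Derivation:
Hunk 1: at line 3 remove [rsdv] add [yrnxp] -> 8 lines: qtlbc lzjha haw ommcz yrnxp beaj dpu enso
Hunk 2: at line 4 remove [yrnxp,beaj,dpu] add [bau,capq] -> 7 lines: qtlbc lzjha haw ommcz bau capq enso
Hunk 3: at line 2 remove [haw,ommcz] add [patyv,farzq,oumpn] -> 8 lines: qtlbc lzjha patyv farzq oumpn bau capq enso
Final line count: 8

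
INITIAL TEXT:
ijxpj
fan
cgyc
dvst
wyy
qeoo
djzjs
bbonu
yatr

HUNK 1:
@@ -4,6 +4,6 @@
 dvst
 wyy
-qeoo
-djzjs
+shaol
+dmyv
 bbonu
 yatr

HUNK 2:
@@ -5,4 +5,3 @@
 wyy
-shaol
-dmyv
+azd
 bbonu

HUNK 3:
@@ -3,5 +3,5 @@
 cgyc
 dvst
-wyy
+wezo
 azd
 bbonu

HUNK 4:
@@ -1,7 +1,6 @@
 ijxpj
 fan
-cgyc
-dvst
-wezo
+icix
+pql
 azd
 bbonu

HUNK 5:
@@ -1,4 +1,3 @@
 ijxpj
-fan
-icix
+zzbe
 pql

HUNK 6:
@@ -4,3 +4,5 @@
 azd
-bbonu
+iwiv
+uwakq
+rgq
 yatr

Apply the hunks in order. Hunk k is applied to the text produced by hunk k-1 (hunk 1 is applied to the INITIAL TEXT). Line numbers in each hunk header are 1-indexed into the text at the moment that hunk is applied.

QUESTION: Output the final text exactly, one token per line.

Answer: ijxpj
zzbe
pql
azd
iwiv
uwakq
rgq
yatr

Derivation:
Hunk 1: at line 4 remove [qeoo,djzjs] add [shaol,dmyv] -> 9 lines: ijxpj fan cgyc dvst wyy shaol dmyv bbonu yatr
Hunk 2: at line 5 remove [shaol,dmyv] add [azd] -> 8 lines: ijxpj fan cgyc dvst wyy azd bbonu yatr
Hunk 3: at line 3 remove [wyy] add [wezo] -> 8 lines: ijxpj fan cgyc dvst wezo azd bbonu yatr
Hunk 4: at line 1 remove [cgyc,dvst,wezo] add [icix,pql] -> 7 lines: ijxpj fan icix pql azd bbonu yatr
Hunk 5: at line 1 remove [fan,icix] add [zzbe] -> 6 lines: ijxpj zzbe pql azd bbonu yatr
Hunk 6: at line 4 remove [bbonu] add [iwiv,uwakq,rgq] -> 8 lines: ijxpj zzbe pql azd iwiv uwakq rgq yatr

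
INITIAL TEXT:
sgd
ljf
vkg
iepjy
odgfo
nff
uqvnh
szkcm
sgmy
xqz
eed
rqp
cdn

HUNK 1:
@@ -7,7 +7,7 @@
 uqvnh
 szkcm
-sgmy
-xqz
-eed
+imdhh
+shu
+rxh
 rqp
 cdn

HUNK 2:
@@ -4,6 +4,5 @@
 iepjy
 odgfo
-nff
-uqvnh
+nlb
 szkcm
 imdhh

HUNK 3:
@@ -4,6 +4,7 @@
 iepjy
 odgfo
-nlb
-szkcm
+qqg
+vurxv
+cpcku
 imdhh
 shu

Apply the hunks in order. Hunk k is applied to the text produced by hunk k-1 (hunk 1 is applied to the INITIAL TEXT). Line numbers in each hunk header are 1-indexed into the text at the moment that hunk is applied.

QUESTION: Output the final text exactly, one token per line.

Hunk 1: at line 7 remove [sgmy,xqz,eed] add [imdhh,shu,rxh] -> 13 lines: sgd ljf vkg iepjy odgfo nff uqvnh szkcm imdhh shu rxh rqp cdn
Hunk 2: at line 4 remove [nff,uqvnh] add [nlb] -> 12 lines: sgd ljf vkg iepjy odgfo nlb szkcm imdhh shu rxh rqp cdn
Hunk 3: at line 4 remove [nlb,szkcm] add [qqg,vurxv,cpcku] -> 13 lines: sgd ljf vkg iepjy odgfo qqg vurxv cpcku imdhh shu rxh rqp cdn

Answer: sgd
ljf
vkg
iepjy
odgfo
qqg
vurxv
cpcku
imdhh
shu
rxh
rqp
cdn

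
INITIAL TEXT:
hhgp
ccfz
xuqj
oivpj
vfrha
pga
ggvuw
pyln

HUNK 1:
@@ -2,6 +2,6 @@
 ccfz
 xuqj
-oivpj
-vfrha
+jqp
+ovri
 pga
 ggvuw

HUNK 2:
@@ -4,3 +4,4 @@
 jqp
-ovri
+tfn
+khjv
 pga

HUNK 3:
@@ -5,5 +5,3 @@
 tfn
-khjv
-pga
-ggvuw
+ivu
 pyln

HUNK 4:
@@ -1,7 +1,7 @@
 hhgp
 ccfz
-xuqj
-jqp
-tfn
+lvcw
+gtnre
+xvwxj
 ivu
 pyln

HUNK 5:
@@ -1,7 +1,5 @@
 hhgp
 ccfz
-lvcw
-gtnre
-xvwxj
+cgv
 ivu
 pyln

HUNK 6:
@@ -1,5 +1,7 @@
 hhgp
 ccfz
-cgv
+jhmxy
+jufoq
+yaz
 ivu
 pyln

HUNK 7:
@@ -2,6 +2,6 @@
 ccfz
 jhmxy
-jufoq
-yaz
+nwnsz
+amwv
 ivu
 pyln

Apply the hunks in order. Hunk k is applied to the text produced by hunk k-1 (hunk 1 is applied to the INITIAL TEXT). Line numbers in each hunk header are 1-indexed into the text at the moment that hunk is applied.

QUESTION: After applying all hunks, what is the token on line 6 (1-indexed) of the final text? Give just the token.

Answer: ivu

Derivation:
Hunk 1: at line 2 remove [oivpj,vfrha] add [jqp,ovri] -> 8 lines: hhgp ccfz xuqj jqp ovri pga ggvuw pyln
Hunk 2: at line 4 remove [ovri] add [tfn,khjv] -> 9 lines: hhgp ccfz xuqj jqp tfn khjv pga ggvuw pyln
Hunk 3: at line 5 remove [khjv,pga,ggvuw] add [ivu] -> 7 lines: hhgp ccfz xuqj jqp tfn ivu pyln
Hunk 4: at line 1 remove [xuqj,jqp,tfn] add [lvcw,gtnre,xvwxj] -> 7 lines: hhgp ccfz lvcw gtnre xvwxj ivu pyln
Hunk 5: at line 1 remove [lvcw,gtnre,xvwxj] add [cgv] -> 5 lines: hhgp ccfz cgv ivu pyln
Hunk 6: at line 1 remove [cgv] add [jhmxy,jufoq,yaz] -> 7 lines: hhgp ccfz jhmxy jufoq yaz ivu pyln
Hunk 7: at line 2 remove [jufoq,yaz] add [nwnsz,amwv] -> 7 lines: hhgp ccfz jhmxy nwnsz amwv ivu pyln
Final line 6: ivu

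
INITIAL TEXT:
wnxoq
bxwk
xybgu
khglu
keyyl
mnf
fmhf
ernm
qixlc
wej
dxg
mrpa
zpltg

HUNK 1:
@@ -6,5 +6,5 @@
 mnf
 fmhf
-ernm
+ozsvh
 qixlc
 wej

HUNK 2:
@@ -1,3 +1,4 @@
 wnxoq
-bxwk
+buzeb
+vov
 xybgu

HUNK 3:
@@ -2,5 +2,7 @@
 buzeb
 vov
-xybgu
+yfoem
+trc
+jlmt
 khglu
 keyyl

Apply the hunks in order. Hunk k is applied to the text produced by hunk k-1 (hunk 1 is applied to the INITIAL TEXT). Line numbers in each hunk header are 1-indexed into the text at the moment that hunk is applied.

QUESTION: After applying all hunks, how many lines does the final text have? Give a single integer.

Hunk 1: at line 6 remove [ernm] add [ozsvh] -> 13 lines: wnxoq bxwk xybgu khglu keyyl mnf fmhf ozsvh qixlc wej dxg mrpa zpltg
Hunk 2: at line 1 remove [bxwk] add [buzeb,vov] -> 14 lines: wnxoq buzeb vov xybgu khglu keyyl mnf fmhf ozsvh qixlc wej dxg mrpa zpltg
Hunk 3: at line 2 remove [xybgu] add [yfoem,trc,jlmt] -> 16 lines: wnxoq buzeb vov yfoem trc jlmt khglu keyyl mnf fmhf ozsvh qixlc wej dxg mrpa zpltg
Final line count: 16

Answer: 16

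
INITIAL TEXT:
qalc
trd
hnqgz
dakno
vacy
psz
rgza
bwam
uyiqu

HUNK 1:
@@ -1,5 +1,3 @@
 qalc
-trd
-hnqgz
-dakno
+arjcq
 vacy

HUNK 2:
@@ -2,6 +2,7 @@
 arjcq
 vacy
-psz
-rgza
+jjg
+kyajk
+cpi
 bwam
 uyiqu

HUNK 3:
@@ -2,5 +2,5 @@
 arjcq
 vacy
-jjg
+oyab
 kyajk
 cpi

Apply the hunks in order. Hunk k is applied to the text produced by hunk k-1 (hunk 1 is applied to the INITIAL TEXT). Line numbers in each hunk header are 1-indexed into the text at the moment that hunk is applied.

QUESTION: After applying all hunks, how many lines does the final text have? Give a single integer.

Answer: 8

Derivation:
Hunk 1: at line 1 remove [trd,hnqgz,dakno] add [arjcq] -> 7 lines: qalc arjcq vacy psz rgza bwam uyiqu
Hunk 2: at line 2 remove [psz,rgza] add [jjg,kyajk,cpi] -> 8 lines: qalc arjcq vacy jjg kyajk cpi bwam uyiqu
Hunk 3: at line 2 remove [jjg] add [oyab] -> 8 lines: qalc arjcq vacy oyab kyajk cpi bwam uyiqu
Final line count: 8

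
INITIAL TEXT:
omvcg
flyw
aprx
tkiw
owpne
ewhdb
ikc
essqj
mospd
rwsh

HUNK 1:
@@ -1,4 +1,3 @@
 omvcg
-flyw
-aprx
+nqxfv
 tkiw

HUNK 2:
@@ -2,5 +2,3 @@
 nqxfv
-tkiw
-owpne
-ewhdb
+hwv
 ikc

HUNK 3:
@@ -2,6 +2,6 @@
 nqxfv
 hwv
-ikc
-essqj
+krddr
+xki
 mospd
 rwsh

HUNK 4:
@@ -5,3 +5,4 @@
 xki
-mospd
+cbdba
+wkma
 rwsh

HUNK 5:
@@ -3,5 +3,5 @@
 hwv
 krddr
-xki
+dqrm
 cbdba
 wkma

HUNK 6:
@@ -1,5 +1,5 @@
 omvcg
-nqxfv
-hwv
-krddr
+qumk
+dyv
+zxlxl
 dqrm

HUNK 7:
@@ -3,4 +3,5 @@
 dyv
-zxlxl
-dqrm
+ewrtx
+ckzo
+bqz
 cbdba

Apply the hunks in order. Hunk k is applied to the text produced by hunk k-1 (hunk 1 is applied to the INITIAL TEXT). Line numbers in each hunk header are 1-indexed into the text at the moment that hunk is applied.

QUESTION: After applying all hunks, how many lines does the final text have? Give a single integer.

Hunk 1: at line 1 remove [flyw,aprx] add [nqxfv] -> 9 lines: omvcg nqxfv tkiw owpne ewhdb ikc essqj mospd rwsh
Hunk 2: at line 2 remove [tkiw,owpne,ewhdb] add [hwv] -> 7 lines: omvcg nqxfv hwv ikc essqj mospd rwsh
Hunk 3: at line 2 remove [ikc,essqj] add [krddr,xki] -> 7 lines: omvcg nqxfv hwv krddr xki mospd rwsh
Hunk 4: at line 5 remove [mospd] add [cbdba,wkma] -> 8 lines: omvcg nqxfv hwv krddr xki cbdba wkma rwsh
Hunk 5: at line 3 remove [xki] add [dqrm] -> 8 lines: omvcg nqxfv hwv krddr dqrm cbdba wkma rwsh
Hunk 6: at line 1 remove [nqxfv,hwv,krddr] add [qumk,dyv,zxlxl] -> 8 lines: omvcg qumk dyv zxlxl dqrm cbdba wkma rwsh
Hunk 7: at line 3 remove [zxlxl,dqrm] add [ewrtx,ckzo,bqz] -> 9 lines: omvcg qumk dyv ewrtx ckzo bqz cbdba wkma rwsh
Final line count: 9

Answer: 9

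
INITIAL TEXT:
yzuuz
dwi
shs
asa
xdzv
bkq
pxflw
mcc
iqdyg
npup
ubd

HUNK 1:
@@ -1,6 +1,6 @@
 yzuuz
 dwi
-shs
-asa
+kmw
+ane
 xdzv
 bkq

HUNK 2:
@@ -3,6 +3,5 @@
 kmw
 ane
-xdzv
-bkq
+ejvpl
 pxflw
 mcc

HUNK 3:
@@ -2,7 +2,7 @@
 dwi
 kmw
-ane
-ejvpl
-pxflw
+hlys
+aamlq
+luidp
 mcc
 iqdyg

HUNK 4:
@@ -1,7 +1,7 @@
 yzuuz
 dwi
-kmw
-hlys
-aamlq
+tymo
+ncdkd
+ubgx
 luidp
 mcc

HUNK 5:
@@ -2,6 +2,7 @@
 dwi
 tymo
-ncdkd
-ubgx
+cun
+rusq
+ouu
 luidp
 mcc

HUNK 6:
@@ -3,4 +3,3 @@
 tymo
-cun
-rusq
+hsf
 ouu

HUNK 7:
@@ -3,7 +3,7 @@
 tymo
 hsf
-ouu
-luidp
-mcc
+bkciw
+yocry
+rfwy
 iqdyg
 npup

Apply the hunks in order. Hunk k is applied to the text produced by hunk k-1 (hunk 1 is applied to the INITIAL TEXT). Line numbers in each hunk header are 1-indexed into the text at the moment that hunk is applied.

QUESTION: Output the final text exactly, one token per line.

Hunk 1: at line 1 remove [shs,asa] add [kmw,ane] -> 11 lines: yzuuz dwi kmw ane xdzv bkq pxflw mcc iqdyg npup ubd
Hunk 2: at line 3 remove [xdzv,bkq] add [ejvpl] -> 10 lines: yzuuz dwi kmw ane ejvpl pxflw mcc iqdyg npup ubd
Hunk 3: at line 2 remove [ane,ejvpl,pxflw] add [hlys,aamlq,luidp] -> 10 lines: yzuuz dwi kmw hlys aamlq luidp mcc iqdyg npup ubd
Hunk 4: at line 1 remove [kmw,hlys,aamlq] add [tymo,ncdkd,ubgx] -> 10 lines: yzuuz dwi tymo ncdkd ubgx luidp mcc iqdyg npup ubd
Hunk 5: at line 2 remove [ncdkd,ubgx] add [cun,rusq,ouu] -> 11 lines: yzuuz dwi tymo cun rusq ouu luidp mcc iqdyg npup ubd
Hunk 6: at line 3 remove [cun,rusq] add [hsf] -> 10 lines: yzuuz dwi tymo hsf ouu luidp mcc iqdyg npup ubd
Hunk 7: at line 3 remove [ouu,luidp,mcc] add [bkciw,yocry,rfwy] -> 10 lines: yzuuz dwi tymo hsf bkciw yocry rfwy iqdyg npup ubd

Answer: yzuuz
dwi
tymo
hsf
bkciw
yocry
rfwy
iqdyg
npup
ubd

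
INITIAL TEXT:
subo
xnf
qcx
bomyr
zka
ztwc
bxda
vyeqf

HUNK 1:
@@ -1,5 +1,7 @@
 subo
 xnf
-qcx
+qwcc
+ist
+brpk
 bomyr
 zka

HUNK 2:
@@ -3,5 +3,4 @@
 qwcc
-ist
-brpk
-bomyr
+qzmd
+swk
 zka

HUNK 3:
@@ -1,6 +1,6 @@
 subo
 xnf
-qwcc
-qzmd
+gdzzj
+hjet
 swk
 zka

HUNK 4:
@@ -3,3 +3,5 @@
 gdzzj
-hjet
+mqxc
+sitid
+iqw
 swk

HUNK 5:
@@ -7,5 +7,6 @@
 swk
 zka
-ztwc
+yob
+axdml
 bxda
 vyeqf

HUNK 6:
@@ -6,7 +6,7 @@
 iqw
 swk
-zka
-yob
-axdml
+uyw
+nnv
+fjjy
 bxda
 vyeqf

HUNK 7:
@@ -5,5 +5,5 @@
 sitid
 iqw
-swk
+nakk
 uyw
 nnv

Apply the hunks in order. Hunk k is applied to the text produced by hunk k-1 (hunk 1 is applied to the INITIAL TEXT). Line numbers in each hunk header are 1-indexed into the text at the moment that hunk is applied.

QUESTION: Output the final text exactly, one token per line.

Answer: subo
xnf
gdzzj
mqxc
sitid
iqw
nakk
uyw
nnv
fjjy
bxda
vyeqf

Derivation:
Hunk 1: at line 1 remove [qcx] add [qwcc,ist,brpk] -> 10 lines: subo xnf qwcc ist brpk bomyr zka ztwc bxda vyeqf
Hunk 2: at line 3 remove [ist,brpk,bomyr] add [qzmd,swk] -> 9 lines: subo xnf qwcc qzmd swk zka ztwc bxda vyeqf
Hunk 3: at line 1 remove [qwcc,qzmd] add [gdzzj,hjet] -> 9 lines: subo xnf gdzzj hjet swk zka ztwc bxda vyeqf
Hunk 4: at line 3 remove [hjet] add [mqxc,sitid,iqw] -> 11 lines: subo xnf gdzzj mqxc sitid iqw swk zka ztwc bxda vyeqf
Hunk 5: at line 7 remove [ztwc] add [yob,axdml] -> 12 lines: subo xnf gdzzj mqxc sitid iqw swk zka yob axdml bxda vyeqf
Hunk 6: at line 6 remove [zka,yob,axdml] add [uyw,nnv,fjjy] -> 12 lines: subo xnf gdzzj mqxc sitid iqw swk uyw nnv fjjy bxda vyeqf
Hunk 7: at line 5 remove [swk] add [nakk] -> 12 lines: subo xnf gdzzj mqxc sitid iqw nakk uyw nnv fjjy bxda vyeqf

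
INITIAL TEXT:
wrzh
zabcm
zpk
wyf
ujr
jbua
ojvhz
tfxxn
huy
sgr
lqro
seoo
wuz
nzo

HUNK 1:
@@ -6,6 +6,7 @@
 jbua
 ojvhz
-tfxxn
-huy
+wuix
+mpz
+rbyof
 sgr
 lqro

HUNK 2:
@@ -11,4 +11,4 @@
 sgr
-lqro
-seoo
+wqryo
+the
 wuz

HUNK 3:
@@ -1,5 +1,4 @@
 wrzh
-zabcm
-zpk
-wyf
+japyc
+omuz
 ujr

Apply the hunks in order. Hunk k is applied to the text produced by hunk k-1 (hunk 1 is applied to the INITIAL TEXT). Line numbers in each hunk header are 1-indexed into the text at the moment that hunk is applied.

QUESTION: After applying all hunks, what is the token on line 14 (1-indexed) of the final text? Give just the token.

Hunk 1: at line 6 remove [tfxxn,huy] add [wuix,mpz,rbyof] -> 15 lines: wrzh zabcm zpk wyf ujr jbua ojvhz wuix mpz rbyof sgr lqro seoo wuz nzo
Hunk 2: at line 11 remove [lqro,seoo] add [wqryo,the] -> 15 lines: wrzh zabcm zpk wyf ujr jbua ojvhz wuix mpz rbyof sgr wqryo the wuz nzo
Hunk 3: at line 1 remove [zabcm,zpk,wyf] add [japyc,omuz] -> 14 lines: wrzh japyc omuz ujr jbua ojvhz wuix mpz rbyof sgr wqryo the wuz nzo
Final line 14: nzo

Answer: nzo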